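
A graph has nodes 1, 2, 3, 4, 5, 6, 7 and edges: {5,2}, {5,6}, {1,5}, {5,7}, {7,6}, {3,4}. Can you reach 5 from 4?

The component containing 4 is {3, 4}, and 5 is not in it.

No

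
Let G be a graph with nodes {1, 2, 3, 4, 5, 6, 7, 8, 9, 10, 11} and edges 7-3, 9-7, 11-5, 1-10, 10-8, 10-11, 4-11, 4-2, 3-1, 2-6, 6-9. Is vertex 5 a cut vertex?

Deleting 5 leaves 1 component (was 1), so 5 is not a cut vertex.

No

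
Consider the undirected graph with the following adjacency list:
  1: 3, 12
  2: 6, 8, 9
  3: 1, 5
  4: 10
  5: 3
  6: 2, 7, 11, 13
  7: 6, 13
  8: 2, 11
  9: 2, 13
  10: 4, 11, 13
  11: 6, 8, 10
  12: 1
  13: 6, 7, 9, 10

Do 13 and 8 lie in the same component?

Yes

From 13 we can reach 2, 4, 6, 7, 8, 9, 10, 11, 13, which includes 8.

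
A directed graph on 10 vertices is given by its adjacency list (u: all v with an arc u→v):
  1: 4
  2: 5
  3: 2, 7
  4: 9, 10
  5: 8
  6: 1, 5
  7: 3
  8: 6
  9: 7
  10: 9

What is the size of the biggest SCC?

{1, 2, 3, 4, 5, 6, 7, 8, 9, 10} are all mutually reachable — one SCC of size 10.
The largest has 10 vertices.

10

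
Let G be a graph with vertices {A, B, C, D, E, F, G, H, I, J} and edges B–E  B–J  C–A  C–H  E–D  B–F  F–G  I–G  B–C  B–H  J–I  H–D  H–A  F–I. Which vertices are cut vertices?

Removing B increases the component count from 1 to 2, so B is a cut vertex.
By contrast removing A leaves 1 component; it is not a cut vertex. No other vertex is a cut vertex either.

B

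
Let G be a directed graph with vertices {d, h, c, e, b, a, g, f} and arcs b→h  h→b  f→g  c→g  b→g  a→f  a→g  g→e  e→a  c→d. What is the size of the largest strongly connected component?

4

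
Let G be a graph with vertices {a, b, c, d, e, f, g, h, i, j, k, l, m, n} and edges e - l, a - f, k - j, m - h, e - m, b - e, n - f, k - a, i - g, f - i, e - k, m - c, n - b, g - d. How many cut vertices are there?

6

Removing e increases the component count from 1 to 3, so e is a cut vertex.
Removing f increases the component count from 1 to 2, so f is a cut vertex.
Removing g increases the component count from 1 to 2, so g is a cut vertex.
Likewise i, k, m are cut vertices.
By contrast removing d leaves 1 component; it is not a cut vertex. No other vertex is a cut vertex either.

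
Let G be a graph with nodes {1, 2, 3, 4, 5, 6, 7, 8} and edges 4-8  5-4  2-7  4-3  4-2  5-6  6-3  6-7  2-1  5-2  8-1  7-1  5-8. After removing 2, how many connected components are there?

With 2 gone, the remaining components are: {1, 3, 4, 5, 6, 7, 8}.
That is 1 component.

1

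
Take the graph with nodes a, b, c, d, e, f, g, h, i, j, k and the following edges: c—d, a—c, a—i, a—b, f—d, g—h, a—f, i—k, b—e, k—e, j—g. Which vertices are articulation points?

a, g

Removing a increases the component count from 2 to 3, so a is a cut vertex.
Removing g increases the component count from 2 to 3, so g is a cut vertex.
By contrast removing b leaves 2 components; it is not a cut vertex. No other vertex is a cut vertex either.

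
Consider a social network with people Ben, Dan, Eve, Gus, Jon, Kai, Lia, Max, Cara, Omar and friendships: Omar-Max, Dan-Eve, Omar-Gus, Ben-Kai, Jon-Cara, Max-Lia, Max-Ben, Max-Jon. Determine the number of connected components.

Starting from Dan we can reach Dan, Eve. That is one component of size 2.
Starting from Ben we can reach Ben, Gus, Jon, Kai, Lia, Max, Cara, Omar. That is one component of size 8.
Total: 2 components.

2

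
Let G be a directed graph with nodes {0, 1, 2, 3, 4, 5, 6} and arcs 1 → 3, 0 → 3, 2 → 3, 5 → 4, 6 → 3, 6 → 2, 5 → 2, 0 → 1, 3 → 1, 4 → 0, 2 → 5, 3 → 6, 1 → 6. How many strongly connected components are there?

{0, 1, 2, 3, 4, 5, 6} are all mutually reachable — one SCC of size 7.
That gives 1 strongly connected component.

1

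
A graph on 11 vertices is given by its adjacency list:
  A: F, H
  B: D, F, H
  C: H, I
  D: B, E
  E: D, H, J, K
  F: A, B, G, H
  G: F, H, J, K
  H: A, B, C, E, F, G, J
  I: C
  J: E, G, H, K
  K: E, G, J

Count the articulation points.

2

Removing C increases the component count from 1 to 2, so C is a cut vertex.
Removing H increases the component count from 1 to 2, so H is a cut vertex.
By contrast removing A leaves 1 component; it is not a cut vertex. No other vertex is a cut vertex either.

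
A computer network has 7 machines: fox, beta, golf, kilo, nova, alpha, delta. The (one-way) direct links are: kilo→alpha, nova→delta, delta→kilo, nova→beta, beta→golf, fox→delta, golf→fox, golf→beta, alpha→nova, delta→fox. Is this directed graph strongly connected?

Yes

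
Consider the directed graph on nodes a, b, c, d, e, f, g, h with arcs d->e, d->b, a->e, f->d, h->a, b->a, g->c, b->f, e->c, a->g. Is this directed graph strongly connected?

No

There is no directed path from b to h, so the graph is not strongly connected.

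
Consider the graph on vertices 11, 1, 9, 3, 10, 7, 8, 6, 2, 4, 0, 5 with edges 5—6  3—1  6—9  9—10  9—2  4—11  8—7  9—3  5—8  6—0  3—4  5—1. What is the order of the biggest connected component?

Starting from 0 we can reach 0, 1, 2, 3, 4, 5, 6, 7, 8, 9, 10, 11. That is one component of size 12.
The largest has 12 vertices.

12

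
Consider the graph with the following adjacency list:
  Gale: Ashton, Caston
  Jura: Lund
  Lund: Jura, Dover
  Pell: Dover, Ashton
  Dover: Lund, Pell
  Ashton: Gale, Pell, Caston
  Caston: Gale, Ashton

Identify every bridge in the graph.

Ashton-Pell, Dover-Lund, Dover-Pell, Jura-Lund

The edges on the cycle Ashton-Caston-Gale-Ashton are not bridges since each lies on that cycle.
But removing Pell-Dover disconnects Pell from Dover; removing Lund-Jura disconnects Lund from Jura; removing Dover-Lund disconnects Dover from Lund; removing Ashton-Pell disconnects Ashton from Pell — these are bridges.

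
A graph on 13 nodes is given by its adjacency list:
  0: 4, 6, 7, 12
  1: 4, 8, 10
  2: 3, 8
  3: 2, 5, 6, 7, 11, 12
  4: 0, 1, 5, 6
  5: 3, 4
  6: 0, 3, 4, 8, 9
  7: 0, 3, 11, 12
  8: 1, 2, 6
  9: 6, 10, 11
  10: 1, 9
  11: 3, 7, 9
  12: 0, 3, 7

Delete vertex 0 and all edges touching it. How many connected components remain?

1

With 0 gone, the remaining components are: {1, 2, 3, 4, 5, 6, 7, 8, 9, 10, 11, 12}.
That is 1 component.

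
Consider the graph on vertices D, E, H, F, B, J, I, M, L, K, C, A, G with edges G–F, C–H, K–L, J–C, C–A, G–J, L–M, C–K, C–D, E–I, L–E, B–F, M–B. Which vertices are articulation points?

C, E, L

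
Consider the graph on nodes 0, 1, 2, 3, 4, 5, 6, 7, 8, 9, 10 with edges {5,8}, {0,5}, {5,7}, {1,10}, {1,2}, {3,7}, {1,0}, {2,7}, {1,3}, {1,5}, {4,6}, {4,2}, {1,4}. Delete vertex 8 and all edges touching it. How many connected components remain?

With 8 gone, the remaining components are: {9}; {0, 1, 2, 3, 4, 5, 6, 7, 10}.
That is 2 components.

2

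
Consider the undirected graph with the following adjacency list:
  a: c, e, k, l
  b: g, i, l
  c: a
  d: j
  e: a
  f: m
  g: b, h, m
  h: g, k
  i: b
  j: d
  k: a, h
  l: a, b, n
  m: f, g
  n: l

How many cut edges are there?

7

The edges on the cycle a-l-b-g-h-k-a are not bridges since each lies on that cycle.
But removing l-n disconnects l from n; removing a-c disconnects a from c; removing g-m disconnects g from m; removing a-e disconnects a from e — these are bridges.
In total 7 edges are bridges.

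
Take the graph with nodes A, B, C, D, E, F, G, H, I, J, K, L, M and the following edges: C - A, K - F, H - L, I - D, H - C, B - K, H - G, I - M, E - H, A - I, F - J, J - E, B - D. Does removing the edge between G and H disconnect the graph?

Yes

Removing G - H leaves no path between G and H: the component count goes from 1 to 2. So it is a bridge.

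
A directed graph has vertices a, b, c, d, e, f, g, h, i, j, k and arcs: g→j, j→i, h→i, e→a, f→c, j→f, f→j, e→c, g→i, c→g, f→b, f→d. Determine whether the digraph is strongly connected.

No

There is no directed path from b to h, so the graph is not strongly connected.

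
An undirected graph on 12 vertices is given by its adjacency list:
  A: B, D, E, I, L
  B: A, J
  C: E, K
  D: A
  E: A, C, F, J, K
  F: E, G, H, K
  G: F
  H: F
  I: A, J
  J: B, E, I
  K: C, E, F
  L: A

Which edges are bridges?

A-D, A-L, F-G, F-H

The edges on the cycle E-F-K-E are not bridges since each lies on that cycle.
But removing A-D disconnects A from D; removing F-G disconnects F from G; removing A-L disconnects A from L; removing H-F disconnects H from F — these are bridges.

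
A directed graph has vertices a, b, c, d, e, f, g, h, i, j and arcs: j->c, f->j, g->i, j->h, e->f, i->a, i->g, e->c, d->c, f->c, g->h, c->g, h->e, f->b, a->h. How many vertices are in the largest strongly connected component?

8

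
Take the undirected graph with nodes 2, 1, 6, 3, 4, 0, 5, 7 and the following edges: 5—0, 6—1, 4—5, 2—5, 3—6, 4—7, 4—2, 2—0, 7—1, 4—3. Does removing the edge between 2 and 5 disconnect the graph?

No

After removing 2—5, the path 2-4-5 still connects them, so the edge is not a bridge.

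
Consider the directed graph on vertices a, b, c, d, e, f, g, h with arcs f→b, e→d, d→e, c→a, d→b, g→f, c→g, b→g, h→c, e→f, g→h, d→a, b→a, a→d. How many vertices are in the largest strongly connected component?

8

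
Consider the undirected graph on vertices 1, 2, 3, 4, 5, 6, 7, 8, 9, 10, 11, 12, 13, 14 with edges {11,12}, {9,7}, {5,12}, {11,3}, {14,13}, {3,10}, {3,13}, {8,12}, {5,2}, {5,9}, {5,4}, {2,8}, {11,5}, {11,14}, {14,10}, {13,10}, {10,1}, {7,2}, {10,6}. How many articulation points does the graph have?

Removing 5 increases the component count from 1 to 2, so 5 is a cut vertex.
Removing 10 increases the component count from 1 to 3, so 10 is a cut vertex.
Removing 11 increases the component count from 1 to 2, so 11 is a cut vertex.
By contrast removing 7 leaves 1 component; it is not a cut vertex. No other vertex is a cut vertex either.

3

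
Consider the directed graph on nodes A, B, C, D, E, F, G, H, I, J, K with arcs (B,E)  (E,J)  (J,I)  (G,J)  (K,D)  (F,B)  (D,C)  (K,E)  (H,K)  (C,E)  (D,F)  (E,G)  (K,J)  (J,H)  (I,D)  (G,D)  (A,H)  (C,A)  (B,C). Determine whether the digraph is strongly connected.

From K we can reach every vertex (A, B, C, D, E, F, G, H, I, J, K), and every vertex can reach K (A, B, C, D, E, F, G, H, I, J, K). So the whole graph is one strongly connected component.

Yes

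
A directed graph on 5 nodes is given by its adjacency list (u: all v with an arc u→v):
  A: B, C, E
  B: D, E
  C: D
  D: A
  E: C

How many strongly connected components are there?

1

{A, B, C, D, E} are all mutually reachable — one SCC of size 5.
That gives 1 strongly connected component.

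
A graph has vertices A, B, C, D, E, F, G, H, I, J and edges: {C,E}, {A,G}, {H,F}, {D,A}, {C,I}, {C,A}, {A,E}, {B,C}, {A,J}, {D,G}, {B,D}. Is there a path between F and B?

No

The component containing F is {F, H}, and B is not in it.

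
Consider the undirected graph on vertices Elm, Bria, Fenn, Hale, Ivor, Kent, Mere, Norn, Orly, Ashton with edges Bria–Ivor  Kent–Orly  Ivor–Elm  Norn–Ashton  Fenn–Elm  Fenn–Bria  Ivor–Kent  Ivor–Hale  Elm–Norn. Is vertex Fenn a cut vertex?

Deleting Fenn leaves 2 components (was 2), so Fenn is not a cut vertex.

No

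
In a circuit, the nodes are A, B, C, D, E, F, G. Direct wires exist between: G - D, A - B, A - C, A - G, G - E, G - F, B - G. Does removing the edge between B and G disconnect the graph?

After removing B - G, the path B-A-G still connects them, so the edge is not a bridge.

No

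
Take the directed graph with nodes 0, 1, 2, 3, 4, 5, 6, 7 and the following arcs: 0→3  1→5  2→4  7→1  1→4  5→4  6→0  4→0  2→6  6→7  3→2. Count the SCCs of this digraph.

1

{0, 1, 2, 3, 4, 5, 6, 7} are all mutually reachable — one SCC of size 8.
That gives 1 strongly connected component.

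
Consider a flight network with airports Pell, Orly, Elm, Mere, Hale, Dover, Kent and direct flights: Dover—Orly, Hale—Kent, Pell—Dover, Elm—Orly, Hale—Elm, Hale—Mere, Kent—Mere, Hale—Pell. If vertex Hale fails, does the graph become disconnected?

Deleting Hale raises the number of components from 1 to 2, so Hale is a cut vertex.

Yes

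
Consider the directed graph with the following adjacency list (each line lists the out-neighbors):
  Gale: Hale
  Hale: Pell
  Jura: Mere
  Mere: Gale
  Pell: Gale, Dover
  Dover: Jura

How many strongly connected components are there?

{Gale, Hale, Jura, Mere, Pell, Dover} are all mutually reachable — one SCC of size 6.
That gives 1 strongly connected component.

1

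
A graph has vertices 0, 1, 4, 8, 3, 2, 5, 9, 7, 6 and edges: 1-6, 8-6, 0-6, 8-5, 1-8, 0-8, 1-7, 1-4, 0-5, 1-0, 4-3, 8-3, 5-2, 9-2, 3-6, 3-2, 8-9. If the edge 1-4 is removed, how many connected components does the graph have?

1 and 4 are still connected via 1-8-3-4, so the component count stays at 1.

1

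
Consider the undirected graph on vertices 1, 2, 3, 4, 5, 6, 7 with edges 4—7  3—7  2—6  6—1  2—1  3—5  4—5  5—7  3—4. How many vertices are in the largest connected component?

Starting from 1 we can reach 1, 2, 6. That is one component of size 3.
Starting from 3 we can reach 3, 4, 5, 7. That is one component of size 4.
The largest has 4 vertices.

4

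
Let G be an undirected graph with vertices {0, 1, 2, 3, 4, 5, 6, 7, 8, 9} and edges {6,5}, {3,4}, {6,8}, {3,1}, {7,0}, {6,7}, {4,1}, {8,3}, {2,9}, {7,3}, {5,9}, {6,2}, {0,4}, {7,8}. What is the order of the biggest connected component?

10

Starting from 0 we can reach 0, 1, 2, 3, 4, 5, 6, 7, 8, 9. That is one component of size 10.
The largest has 10 vertices.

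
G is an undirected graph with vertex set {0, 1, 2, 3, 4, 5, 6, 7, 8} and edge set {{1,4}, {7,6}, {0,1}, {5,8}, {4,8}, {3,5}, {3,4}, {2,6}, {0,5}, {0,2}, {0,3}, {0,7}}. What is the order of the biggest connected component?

Starting from 0 we can reach 0, 1, 2, 3, 4, 5, 6, 7, 8. That is one component of size 9.
The largest has 9 vertices.

9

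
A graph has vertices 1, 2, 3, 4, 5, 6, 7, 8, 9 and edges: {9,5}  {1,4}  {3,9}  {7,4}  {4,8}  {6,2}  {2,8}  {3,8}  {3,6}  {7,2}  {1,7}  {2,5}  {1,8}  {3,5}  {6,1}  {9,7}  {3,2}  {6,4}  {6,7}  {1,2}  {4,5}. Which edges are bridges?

none

The edges on the cycle 3-6-1-7-2-3 are not bridges since each lies on that cycle.
Every edge lies on some cycle, so there are no bridges.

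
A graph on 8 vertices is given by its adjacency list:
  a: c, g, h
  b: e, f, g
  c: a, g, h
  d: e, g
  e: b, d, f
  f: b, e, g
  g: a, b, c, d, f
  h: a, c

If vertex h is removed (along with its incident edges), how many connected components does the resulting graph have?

1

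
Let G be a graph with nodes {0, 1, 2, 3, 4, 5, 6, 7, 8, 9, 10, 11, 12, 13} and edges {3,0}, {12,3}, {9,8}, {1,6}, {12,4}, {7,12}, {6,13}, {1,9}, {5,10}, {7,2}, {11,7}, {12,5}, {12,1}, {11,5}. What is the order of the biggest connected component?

Starting from 0 we can reach 0, 1, 2, 3, 4, 5, 6, 7, 8, 9, 10, 11, 12, 13. That is one component of size 14.
The largest has 14 vertices.

14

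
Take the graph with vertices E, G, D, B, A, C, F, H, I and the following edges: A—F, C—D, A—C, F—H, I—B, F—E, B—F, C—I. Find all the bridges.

The edges on the cycle A-C-I-B-F-A are not bridges since each lies on that cycle.
But removing C—D disconnects C from D; removing F—E disconnects F from E; removing F—H disconnects F from H — these are bridges.

C-D, E-F, F-H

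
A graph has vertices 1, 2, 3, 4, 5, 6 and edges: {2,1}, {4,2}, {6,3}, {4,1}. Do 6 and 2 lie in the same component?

No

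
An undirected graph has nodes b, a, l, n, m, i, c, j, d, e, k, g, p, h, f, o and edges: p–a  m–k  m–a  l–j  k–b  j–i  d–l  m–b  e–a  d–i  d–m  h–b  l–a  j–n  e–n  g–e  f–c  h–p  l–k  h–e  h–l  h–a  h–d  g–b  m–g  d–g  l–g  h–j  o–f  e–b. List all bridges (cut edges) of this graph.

c-f, f-o

The edges on the cycle h-d-l-j-n-e-h are not bridges since each lies on that cycle.
But removing o–f disconnects o from f; removing f–c disconnects f from c — these are bridges.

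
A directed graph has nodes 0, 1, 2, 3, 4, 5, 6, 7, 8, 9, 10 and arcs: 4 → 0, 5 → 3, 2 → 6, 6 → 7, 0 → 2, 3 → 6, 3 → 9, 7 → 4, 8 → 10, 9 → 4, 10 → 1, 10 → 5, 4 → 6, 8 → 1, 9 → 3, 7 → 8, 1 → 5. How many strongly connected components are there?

1

{0, 1, 2, 3, 4, 5, 6, 7, 8, 9, 10} are all mutually reachable — one SCC of size 11.
That gives 1 strongly connected component.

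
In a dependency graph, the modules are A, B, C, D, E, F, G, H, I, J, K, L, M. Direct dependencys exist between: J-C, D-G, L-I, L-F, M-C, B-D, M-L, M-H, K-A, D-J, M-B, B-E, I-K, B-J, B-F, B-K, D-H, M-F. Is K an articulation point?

Deleting K raises the number of components from 1 to 2, so K is a cut vertex.

Yes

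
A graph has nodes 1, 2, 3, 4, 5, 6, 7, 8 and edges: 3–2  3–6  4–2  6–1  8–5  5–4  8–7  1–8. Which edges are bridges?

The edges on the cycle 3-6-1-8-5-4-2-3 are not bridges since each lies on that cycle.
But removing 8–7 disconnects 8 from 7 — this is a bridge.

7-8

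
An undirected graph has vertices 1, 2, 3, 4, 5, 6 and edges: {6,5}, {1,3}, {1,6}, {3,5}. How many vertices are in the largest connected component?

4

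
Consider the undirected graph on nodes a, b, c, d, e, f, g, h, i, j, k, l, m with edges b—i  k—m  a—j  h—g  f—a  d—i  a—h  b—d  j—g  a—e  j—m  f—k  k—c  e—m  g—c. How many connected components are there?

3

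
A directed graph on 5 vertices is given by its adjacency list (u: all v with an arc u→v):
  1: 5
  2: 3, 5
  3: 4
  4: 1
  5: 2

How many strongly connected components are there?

1

{1, 2, 3, 4, 5} are all mutually reachable — one SCC of size 5.
That gives 1 strongly connected component.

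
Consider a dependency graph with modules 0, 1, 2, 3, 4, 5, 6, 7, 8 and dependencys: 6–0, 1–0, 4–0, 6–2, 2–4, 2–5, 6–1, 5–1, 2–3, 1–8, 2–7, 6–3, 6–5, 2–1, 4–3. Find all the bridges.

1-8, 2-7

The edges on the cycle 6-2-4-3-6 are not bridges since each lies on that cycle.
But removing 2–7 disconnects 2 from 7; removing 1–8 disconnects 1 from 8 — these are bridges.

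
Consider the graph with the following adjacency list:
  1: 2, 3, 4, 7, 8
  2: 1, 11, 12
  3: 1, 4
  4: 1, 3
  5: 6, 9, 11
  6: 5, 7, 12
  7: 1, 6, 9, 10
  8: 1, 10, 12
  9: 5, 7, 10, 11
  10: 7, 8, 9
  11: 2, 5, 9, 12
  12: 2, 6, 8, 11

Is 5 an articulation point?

Deleting 5 leaves 1 component (was 1) (its neighbors 6, 9, 11 remain connected to each other), so 5 is not a cut vertex.

No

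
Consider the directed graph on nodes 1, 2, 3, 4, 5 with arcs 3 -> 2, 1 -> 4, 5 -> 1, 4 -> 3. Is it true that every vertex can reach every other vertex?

There is no directed path from 1 to 5, so the graph is not strongly connected.

No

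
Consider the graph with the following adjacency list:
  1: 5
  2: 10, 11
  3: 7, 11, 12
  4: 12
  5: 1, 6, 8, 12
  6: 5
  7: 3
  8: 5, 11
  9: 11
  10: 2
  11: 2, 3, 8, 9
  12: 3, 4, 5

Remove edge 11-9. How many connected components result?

2

Before removal there is 1 component.
11-9 is a bridge — removing it separates 11's side from 9's side.
After removal: 2 components.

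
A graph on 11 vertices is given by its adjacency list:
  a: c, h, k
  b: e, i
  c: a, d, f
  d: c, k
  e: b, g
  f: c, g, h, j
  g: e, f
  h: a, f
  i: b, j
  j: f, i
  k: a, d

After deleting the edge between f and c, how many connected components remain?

f and c are still connected via f-h-a-c, so the component count stays at 1.

1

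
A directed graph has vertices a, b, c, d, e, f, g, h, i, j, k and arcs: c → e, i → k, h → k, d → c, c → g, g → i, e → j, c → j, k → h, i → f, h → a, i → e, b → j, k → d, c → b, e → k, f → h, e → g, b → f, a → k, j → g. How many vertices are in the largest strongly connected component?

{a, b, c, d, e, f, g, h, i, j, k} are all mutually reachable — one SCC of size 11.
The largest has 11 vertices.

11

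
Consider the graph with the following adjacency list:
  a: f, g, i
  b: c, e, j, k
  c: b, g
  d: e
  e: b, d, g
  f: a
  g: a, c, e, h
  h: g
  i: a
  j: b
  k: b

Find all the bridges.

The edges on the cycle c-b-e-g-c are not bridges since each lies on that cycle.
But removing b-k disconnects b from k; removing g-h disconnects g from h; removing g-a disconnects g from a; removing f-a disconnects f from a — these are bridges.
In total 7 edges are bridges.

a-f, a-g, a-i, b-j, b-k, d-e, g-h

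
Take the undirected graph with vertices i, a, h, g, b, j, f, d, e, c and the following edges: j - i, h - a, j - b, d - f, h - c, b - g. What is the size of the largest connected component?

e is isolated — a component by itself.
Starting from d we can reach d, f. That is one component of size 2.
Starting from a we can reach a, c, h. That is one component of size 3.
Starting from b we can reach b, g, i, j. That is one component of size 4.
The largest has 4 vertices.

4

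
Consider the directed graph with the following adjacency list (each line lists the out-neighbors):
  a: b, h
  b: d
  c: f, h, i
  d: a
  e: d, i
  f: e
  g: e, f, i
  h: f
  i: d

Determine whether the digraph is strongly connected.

There is no directed path from i to g, so the graph is not strongly connected.

No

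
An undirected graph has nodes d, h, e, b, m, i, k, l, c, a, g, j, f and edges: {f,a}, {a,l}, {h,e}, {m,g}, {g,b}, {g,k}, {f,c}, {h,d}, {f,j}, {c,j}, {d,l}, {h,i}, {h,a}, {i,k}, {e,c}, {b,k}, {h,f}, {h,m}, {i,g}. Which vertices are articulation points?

h

Removing h increases the component count from 1 to 2, so h is a cut vertex.
By contrast removing a leaves 1 component; it is not a cut vertex. No other vertex is a cut vertex either.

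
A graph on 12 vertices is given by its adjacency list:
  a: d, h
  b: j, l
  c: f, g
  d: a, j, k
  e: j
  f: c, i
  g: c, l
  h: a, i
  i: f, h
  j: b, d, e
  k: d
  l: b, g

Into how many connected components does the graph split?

Starting from a we can reach a, b, c, d, e, f, g, h, i, j, k, l. That is one component of size 12.
Total: 1 component.

1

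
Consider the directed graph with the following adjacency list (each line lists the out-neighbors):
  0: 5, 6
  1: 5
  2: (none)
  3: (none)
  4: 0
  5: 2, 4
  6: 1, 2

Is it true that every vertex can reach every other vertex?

No

There is no directed path from 6 to 3, so the graph is not strongly connected.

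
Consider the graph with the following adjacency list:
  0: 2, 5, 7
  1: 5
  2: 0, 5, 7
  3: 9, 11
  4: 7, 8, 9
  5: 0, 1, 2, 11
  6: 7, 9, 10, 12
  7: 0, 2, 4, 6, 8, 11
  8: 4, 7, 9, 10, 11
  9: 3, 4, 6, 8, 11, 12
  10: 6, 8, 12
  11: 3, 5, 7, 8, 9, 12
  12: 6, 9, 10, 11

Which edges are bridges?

The edges on the cycle 11-5-0-7-4-8-11 are not bridges since each lies on that cycle.
But removing 5-1 disconnects 5 from 1 — this is a bridge.

1-5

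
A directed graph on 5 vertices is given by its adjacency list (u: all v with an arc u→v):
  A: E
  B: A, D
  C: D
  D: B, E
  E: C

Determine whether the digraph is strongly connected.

Yes

From C we can reach every vertex (A, B, C, D, E), and every vertex can reach C (A, B, C, D, E). So the whole graph is one strongly connected component.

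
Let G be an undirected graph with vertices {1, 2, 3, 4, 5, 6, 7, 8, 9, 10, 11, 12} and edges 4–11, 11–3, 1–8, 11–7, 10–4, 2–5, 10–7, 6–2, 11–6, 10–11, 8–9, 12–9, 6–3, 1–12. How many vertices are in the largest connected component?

8

Starting from 1 we can reach 1, 8, 9, 12. That is one component of size 4.
Starting from 2 we can reach 2, 3, 4, 5, 6, 7, 10, 11. That is one component of size 8.
The largest has 8 vertices.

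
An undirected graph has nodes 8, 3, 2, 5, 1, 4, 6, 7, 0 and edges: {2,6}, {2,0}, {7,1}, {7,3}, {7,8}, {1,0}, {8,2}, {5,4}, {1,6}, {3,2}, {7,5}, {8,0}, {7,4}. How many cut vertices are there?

1

Removing 7 increases the component count from 1 to 2, so 7 is a cut vertex.
By contrast removing 5 leaves 1 component; it is not a cut vertex. No other vertex is a cut vertex either.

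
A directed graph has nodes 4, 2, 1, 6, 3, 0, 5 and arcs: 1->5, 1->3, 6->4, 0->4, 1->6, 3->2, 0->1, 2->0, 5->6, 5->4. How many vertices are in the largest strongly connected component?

4

{0, 1, 2, 3} are all mutually reachable — one SCC of size 4.
{5} is an SCC by itself.
{6} is an SCC by itself.
{4} is an SCC by itself.
The largest has 4 vertices.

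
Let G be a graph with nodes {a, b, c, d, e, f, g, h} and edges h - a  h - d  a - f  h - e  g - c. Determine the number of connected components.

b is isolated — a component by itself.
Starting from c we can reach c, g. That is one component of size 2.
Starting from a we can reach a, d, e, f, h. That is one component of size 5.
Total: 3 components.

3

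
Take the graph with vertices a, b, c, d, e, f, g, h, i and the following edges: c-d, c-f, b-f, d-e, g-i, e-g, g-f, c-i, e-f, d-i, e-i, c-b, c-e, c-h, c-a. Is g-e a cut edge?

No

After removing g-e, the path g-f-e still connects them, so the edge is not a bridge.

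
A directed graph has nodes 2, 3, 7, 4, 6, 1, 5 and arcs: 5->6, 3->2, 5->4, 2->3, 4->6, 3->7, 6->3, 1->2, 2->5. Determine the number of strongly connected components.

{2, 3, 4, 5, 6} are all mutually reachable — one SCC of size 5.
{7} is an SCC by itself.
{1} is an SCC by itself.
That gives 3 strongly connected components.

3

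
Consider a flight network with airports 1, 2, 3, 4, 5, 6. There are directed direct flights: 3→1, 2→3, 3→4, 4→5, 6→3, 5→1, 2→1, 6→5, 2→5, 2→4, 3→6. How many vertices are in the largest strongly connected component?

2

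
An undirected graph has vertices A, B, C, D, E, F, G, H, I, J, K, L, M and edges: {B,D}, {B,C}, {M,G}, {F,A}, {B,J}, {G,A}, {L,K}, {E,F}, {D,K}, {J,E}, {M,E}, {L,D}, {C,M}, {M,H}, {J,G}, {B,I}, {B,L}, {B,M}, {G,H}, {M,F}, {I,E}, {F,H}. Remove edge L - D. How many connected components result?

1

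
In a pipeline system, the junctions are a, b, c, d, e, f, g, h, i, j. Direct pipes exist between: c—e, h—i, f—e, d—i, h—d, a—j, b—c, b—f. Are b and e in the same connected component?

Yes

From b we can reach b, c, e, f, which includes e.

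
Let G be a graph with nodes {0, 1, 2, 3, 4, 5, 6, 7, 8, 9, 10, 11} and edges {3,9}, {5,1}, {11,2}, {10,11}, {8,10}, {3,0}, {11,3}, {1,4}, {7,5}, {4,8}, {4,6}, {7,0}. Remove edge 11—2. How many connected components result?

Before removal there is 1 component.
11—2 is a bridge — removing it separates 11's side from 2's side.
After removal: 2 components.

2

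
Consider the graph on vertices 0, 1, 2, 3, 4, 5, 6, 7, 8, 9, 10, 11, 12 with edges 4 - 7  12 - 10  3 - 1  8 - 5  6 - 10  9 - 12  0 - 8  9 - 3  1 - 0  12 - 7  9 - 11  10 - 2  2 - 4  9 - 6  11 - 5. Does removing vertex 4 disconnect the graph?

No

Deleting 4 leaves 1 component (was 1) (its neighbors 2, 7 remain connected to each other), so 4 is not a cut vertex.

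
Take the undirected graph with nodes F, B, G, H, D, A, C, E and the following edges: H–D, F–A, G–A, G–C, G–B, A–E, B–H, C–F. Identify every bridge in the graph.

A-E, B-G, B-H, D-H

The edges on the cycle G-C-F-A-G are not bridges since each lies on that cycle.
But removing A–E disconnects A from E; removing H–D disconnects H from D; removing B–H disconnects B from H; removing G–B disconnects G from B — these are bridges.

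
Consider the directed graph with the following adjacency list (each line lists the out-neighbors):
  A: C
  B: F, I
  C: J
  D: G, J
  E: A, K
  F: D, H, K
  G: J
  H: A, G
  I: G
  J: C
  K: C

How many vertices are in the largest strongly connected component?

{C, J} are all mutually reachable — one SCC of size 2.
{I} is an SCC by itself.
{A} is an SCC by itself.
{H} is an SCC by itself.
{B} is an SCC by itself.
(and 5 more singleton SCCs)
The largest has 2 vertices.

2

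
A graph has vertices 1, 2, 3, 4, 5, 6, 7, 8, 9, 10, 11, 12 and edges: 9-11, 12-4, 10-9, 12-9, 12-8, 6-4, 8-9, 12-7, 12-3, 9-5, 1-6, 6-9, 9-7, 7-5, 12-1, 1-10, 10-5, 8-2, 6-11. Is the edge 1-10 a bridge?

After removing 1-10, the path 1-12-9-10 still connects them, so the edge is not a bridge.

No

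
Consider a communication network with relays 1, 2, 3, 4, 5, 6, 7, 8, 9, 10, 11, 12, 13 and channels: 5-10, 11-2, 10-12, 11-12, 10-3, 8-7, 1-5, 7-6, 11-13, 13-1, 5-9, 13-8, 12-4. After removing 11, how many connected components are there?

With 11 gone, the remaining components are: {2}; {1, 3, 4, 5, 6, 7, 8, 9, 10, 12, 13}.
That is 2 components.

2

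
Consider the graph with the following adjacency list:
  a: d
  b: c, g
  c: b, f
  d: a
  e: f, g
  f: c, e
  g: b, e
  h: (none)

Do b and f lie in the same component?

From b we can reach b, c, e, f, g, which includes f.

Yes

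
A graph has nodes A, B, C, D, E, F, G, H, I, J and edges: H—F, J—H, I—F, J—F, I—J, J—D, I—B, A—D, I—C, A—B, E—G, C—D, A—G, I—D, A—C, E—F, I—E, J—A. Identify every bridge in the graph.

The edges on the cycle I-J-A-C-I are not bridges since each lies on that cycle.
Every edge lies on some cycle, so there are no bridges.

none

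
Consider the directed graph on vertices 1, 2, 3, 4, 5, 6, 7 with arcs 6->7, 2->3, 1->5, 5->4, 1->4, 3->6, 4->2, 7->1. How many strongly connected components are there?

{1, 2, 3, 4, 5, 6, 7} are all mutually reachable — one SCC of size 7.
That gives 1 strongly connected component.

1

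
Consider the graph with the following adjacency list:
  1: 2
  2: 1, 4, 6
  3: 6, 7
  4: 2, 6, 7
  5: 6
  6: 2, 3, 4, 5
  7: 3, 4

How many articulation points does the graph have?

Removing 2 increases the component count from 1 to 2, so 2 is a cut vertex.
Removing 6 increases the component count from 1 to 2, so 6 is a cut vertex.
By contrast removing 5 leaves 1 component; it is not a cut vertex. No other vertex is a cut vertex either.

2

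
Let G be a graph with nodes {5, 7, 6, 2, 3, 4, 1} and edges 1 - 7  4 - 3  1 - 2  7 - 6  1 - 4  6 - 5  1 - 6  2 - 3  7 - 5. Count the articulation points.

1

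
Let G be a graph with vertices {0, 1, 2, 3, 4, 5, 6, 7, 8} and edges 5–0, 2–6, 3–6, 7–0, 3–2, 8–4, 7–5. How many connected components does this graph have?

4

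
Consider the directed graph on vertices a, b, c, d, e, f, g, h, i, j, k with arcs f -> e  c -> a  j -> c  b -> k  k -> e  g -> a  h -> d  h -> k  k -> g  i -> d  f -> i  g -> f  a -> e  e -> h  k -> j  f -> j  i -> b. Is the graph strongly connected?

There is no directed path from d to i, so the graph is not strongly connected.

No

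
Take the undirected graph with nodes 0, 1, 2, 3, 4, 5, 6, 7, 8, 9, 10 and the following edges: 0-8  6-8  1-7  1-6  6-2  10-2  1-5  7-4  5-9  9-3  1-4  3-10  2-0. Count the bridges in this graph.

0

The edges on the cycle 1-7-4-1 are not bridges since each lies on that cycle.
Every edge lies on some cycle, so there are no bridges.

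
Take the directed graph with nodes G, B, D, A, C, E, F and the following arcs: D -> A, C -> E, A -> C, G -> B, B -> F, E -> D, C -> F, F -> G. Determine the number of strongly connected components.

2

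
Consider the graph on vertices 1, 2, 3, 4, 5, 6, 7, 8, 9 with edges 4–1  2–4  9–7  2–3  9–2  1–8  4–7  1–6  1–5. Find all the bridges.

1-4, 1-5, 1-6, 1-8, 2-3

The edges on the cycle 9-2-4-7-9 are not bridges since each lies on that cycle.
But removing 1–6 disconnects 1 from 6; removing 1–8 disconnects 1 from 8; removing 4–1 disconnects 4 from 1; removing 3–2 disconnects 3 from 2 — these are bridges.
In total 5 edges are bridges.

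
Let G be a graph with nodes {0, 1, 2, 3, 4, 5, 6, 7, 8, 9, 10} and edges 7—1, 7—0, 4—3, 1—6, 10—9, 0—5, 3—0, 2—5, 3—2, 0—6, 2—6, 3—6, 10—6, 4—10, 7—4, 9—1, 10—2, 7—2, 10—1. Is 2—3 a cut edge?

After removing 2—3, the path 2-6-3 still connects them, so the edge is not a bridge.

No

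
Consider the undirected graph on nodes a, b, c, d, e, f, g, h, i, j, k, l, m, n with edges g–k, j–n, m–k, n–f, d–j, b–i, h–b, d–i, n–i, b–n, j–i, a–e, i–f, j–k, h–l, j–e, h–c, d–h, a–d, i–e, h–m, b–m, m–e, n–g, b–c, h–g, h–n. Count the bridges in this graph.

The edges on the cycle d-h-b-m-e-i-d are not bridges since each lies on that cycle.
But removing l–h disconnects l from h — this is a bridge.

1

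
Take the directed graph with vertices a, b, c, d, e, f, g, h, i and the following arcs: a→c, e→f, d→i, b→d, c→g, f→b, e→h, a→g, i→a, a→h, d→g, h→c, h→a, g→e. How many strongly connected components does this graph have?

{a, b, c, d, e, f, g, h, i} are all mutually reachable — one SCC of size 9.
That gives 1 strongly connected component.

1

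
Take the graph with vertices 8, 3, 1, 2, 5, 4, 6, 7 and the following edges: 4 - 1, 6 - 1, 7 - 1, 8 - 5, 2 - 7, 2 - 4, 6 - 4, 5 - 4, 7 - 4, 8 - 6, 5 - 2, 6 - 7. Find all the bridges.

The edges on the cycle 8-6-4-7-2-5-8 are not bridges since each lies on that cycle.
Every edge lies on some cycle, so there are no bridges.

none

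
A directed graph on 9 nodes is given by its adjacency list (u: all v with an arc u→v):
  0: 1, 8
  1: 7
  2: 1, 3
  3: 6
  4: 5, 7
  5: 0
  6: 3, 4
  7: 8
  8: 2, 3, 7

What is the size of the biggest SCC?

9

{0, 1, 2, 3, 4, 5, 6, 7, 8} are all mutually reachable — one SCC of size 9.
The largest has 9 vertices.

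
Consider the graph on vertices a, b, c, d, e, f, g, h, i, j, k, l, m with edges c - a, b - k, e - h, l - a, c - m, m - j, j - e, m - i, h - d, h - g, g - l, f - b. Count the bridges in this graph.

The edges on the cycle c-m-j-e-h-g-l-a-c are not bridges since each lies on that cycle.
But removing d - h disconnects d from h; removing i - m disconnects i from m; removing b - k disconnects b from k; removing f - b disconnects f from b — these are bridges.
That makes 4 bridges.

4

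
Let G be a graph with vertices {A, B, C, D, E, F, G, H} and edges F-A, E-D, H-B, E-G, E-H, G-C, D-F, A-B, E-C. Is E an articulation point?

Deleting E raises the number of components from 1 to 2, so E is a cut vertex.

Yes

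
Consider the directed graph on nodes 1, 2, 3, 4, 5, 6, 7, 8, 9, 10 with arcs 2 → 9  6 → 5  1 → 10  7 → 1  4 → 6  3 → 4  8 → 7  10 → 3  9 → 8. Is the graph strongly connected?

There is no directed path from 4 to 7, so the graph is not strongly connected.

No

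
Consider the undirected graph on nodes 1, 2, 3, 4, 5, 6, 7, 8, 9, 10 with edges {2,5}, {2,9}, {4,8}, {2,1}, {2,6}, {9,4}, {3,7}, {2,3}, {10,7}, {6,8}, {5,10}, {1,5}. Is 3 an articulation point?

No

Deleting 3 leaves 1 component (was 1) (its neighbors 2, 7 remain connected to each other), so 3 is not a cut vertex.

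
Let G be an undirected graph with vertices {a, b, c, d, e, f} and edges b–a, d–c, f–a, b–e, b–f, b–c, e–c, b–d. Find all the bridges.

none

The edges on the cycle b-f-a-b are not bridges since each lies on that cycle.
Every edge lies on some cycle, so there are no bridges.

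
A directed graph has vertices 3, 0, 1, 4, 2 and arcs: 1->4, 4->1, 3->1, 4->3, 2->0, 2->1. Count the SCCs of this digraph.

3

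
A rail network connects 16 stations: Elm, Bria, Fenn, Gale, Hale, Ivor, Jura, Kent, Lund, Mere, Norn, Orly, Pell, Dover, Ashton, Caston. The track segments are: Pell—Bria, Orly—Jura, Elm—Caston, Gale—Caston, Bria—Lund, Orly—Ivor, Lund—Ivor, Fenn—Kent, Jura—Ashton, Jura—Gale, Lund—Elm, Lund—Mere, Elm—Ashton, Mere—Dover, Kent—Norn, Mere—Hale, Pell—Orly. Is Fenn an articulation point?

No

Deleting Fenn leaves 2 components (was 2), so Fenn is not a cut vertex.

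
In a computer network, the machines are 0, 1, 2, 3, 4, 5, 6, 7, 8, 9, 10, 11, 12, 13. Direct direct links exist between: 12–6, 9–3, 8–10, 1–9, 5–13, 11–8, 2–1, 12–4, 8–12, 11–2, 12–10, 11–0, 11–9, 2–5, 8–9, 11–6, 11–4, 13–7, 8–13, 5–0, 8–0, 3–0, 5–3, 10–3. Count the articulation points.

1

Removing 13 increases the component count from 1 to 2, so 13 is a cut vertex.
By contrast removing 8 leaves 1 component; it is not a cut vertex. No other vertex is a cut vertex either.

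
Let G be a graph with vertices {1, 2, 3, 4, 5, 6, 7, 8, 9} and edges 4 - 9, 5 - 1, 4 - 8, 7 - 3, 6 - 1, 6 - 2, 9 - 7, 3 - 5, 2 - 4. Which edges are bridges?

The edges on the cycle 6-2-4-9-7-3-5-1-6 are not bridges since each lies on that cycle.
But removing 8 - 4 disconnects 8 from 4 — this is a bridge.

4-8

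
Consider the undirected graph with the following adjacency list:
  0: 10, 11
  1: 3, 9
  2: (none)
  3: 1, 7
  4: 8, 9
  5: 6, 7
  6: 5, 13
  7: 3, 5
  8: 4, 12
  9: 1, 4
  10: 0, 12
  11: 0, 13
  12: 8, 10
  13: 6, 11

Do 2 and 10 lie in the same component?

The component containing 2 is {2}, and 10 is not in it.

No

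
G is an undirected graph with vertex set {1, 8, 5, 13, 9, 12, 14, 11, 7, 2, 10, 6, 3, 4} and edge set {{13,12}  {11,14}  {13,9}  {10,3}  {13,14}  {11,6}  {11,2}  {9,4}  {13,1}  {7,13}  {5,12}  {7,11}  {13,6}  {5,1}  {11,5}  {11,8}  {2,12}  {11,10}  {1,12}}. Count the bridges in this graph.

5

The edges on the cycle 7-13-6-11-7 are not bridges since each lies on that cycle.
But removing 3 - 10 disconnects 3 from 10; removing 11 - 10 disconnects 11 from 10; removing 9 - 13 disconnects 9 from 13; removing 11 - 8 disconnects 11 from 8 — these are bridges.
In total 5 edges are bridges.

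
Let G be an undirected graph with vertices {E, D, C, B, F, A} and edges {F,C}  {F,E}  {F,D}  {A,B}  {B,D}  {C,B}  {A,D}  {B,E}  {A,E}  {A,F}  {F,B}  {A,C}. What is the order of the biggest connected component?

Starting from A we can reach A, B, C, D, E, F. That is one component of size 6.
The largest has 6 vertices.

6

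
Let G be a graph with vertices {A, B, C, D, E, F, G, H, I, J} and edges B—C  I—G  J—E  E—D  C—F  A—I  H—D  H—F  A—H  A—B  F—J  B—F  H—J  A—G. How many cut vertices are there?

1

Removing A increases the component count from 1 to 2, so A is a cut vertex.
By contrast removing I leaves 1 component; it is not a cut vertex. No other vertex is a cut vertex either.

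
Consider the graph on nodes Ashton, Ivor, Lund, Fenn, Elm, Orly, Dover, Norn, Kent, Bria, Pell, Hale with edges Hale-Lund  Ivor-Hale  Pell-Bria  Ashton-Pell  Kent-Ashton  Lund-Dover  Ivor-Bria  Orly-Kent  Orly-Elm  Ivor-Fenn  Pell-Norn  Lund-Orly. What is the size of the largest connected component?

12

Starting from Elm we can reach Elm, Bria, Fenn, Hale, Ivor, Kent, Lund, Norn, Orly, Pell, Dover, Ashton. That is one component of size 12.
The largest has 12 vertices.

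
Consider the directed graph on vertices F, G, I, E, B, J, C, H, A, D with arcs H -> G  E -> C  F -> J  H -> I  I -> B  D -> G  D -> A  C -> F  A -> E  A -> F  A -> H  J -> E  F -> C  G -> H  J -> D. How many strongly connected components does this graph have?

4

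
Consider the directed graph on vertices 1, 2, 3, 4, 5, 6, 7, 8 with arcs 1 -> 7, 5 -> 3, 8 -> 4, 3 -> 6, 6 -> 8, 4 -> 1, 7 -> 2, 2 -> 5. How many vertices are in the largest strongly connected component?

8

{1, 2, 3, 4, 5, 6, 7, 8} are all mutually reachable — one SCC of size 8.
The largest has 8 vertices.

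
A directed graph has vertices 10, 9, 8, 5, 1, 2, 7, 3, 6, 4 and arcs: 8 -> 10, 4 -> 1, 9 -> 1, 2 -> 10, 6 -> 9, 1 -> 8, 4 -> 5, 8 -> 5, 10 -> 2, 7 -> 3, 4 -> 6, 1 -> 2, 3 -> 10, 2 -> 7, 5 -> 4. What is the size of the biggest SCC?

6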